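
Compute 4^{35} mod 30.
4

Using successive squaring:
Binary expansion of 35: 100011
Powers of 4 mod 30 (each is the square of the previous):
  4^1 ≡ 4 (mod 30)
  4^2 ≡ 4² = 16 ≡ 16 (mod 30)
  4^4 ≡ 16² = 256 ≡ 16 (mod 30)
  4^8 ≡ 16² = 256 ≡ 16 (mod 30)
  4^16 ≡ 16² = 256 ≡ 16 (mod 30)
  4^32 ≡ 16² = 256 ≡ 16 (mod 30)
35 = 32 + 2 + 1, so 4^35 = 4^32 × 4^2 × 4^1 ≡ 16 × 16 × 4 (mod 30)
Multiplying step by step:
  16 × 16 = 256 ≡ 16 (mod 30)
  16 × 4 = 64 ≡ 4 (mod 30)
Result: 4^35 ≡ 4 (mod 30)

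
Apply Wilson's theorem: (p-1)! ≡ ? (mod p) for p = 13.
By Wilson's theorem, (12)! ≡ -1 ≡ 12 (mod 13)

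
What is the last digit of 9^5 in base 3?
9 ≡ 0 (mod 3). 5 = 4 + 1 (binary 101). Repeated squaring mod 3: 0^1 ≡ 0; 0^2 ≡ 0² = 0 ≡ 0; 0^4 ≡ 0² = 0 ≡ 0. Multiply: 9^5 ≡ 0^4 × 0^1 ≡ 0 × 0 (mod 3): 0 × 0 = 0 ≡ 0. So 9^5 ≡ 0 (mod 3).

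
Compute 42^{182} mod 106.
54

Using successive squaring:
Binary expansion of 182: 10110110
Powers of 42 mod 106 (each is the square of the previous):
  42^1 ≡ 42 (mod 106)
  42^2 ≡ 42² = 1764 ≡ 68 (mod 106)
  42^4 ≡ 68² = 4624 ≡ 66 (mod 106)
  42^8 ≡ 66² = 4356 ≡ 10 (mod 106)
  42^16 ≡ 10² = 100 ≡ 100 (mod 106)
  42^32 ≡ 100² = 10000 ≡ 36 (mod 106)
  42^64 ≡ 36² = 1296 ≡ 24 (mod 106)
  42^128 ≡ 24² = 576 ≡ 46 (mod 106)
182 = 128 + 32 + 16 + 4 + 2, so 42^182 = 42^128 × 42^32 × 42^16 × 42^4 × 42^2 ≡ 46 × 36 × 100 × 66 × 68 (mod 106)
Multiplying step by step:
  46 × 36 = 1656 ≡ 66 (mod 106)
  66 × 100 = 6600 ≡ 28 (mod 106)
  28 × 66 = 1848 ≡ 46 (mod 106)
  46 × 68 = 3128 ≡ 54 (mod 106)
Result: 42^182 ≡ 54 (mod 106)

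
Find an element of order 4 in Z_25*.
7 has order 4 mod 25 since 7^{4} ≡ 1 (mod 25) and no smaller power works.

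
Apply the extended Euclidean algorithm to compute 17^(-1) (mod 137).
Extended GCD: 17(-8) + 137(1) = 1. So 17^(-1) ≡ 129 ≡ 129 (mod 137). Verify: 17 × 129 = 2193 ≡ 1 (mod 137)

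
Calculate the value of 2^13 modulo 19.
Using repeated squaring. 13 = 8 + 4 + 1 (binary 1101). Repeated squaring mod 19: 2^1 ≡ 2; 2^2 ≡ 2² = 4 ≡ 4; 2^4 ≡ 4² = 16 ≡ 16; 2^8 ≡ 16² = 256 ≡ 9. Multiply: 2^13 = 2^8 × 2^4 × 2^1 ≡ 9 × 16 × 2 (mod 19): 9 × 16 = 144 ≡ 11; 11 × 2 = 22 ≡ 3. So 2^13 ≡ 3 (mod 19).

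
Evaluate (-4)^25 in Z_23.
Using Fermat: (-4)^{22} ≡ 1 (mod 23). 25 ≡ 3 (mod 22). So (-4)^{25} ≡ (-4)^{3} ≡ 5 (mod 23)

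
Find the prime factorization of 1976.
2^3 × 13 × 19

Divide by primes starting from smallest:
1976 ÷ 2 = 988
988 ÷ 2 = 494
494 ÷ 2 = 247
247 ÷ 13 = 19
19 ÷ 19 = 1

1976 = 2^3 × 13 × 19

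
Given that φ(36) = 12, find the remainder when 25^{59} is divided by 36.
By Euler: 25^{12} ≡ 1 (mod 36) since gcd(25, 36) = 1. 59 = 4×12 + 11. So 25^{59} ≡ 25^{11} ≡ 13 (mod 36)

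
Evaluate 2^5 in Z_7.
5 = 4 + 1 (binary 101). Repeated squaring mod 7: 2^1 ≡ 2; 2^2 ≡ 2² = 4 ≡ 4; 2^4 ≡ 4² = 16 ≡ 2. Multiply: 2^5 = 2^4 × 2^1 ≡ 2 × 2 (mod 7): 2 × 2 = 4 ≡ 4. So 2^5 ≡ 4 (mod 7).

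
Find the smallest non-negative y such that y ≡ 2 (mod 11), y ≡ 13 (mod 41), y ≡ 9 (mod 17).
4072

Using the Chinese Remainder Theorem:
M = product of moduli = 7667
For equation 1: M_1 = 697, 697 ≡ 4 (mod 11), inverse of 697 mod 11 is 3 (check: 4 × 3 = 12 ≡ 1 (mod 11))
For equation 2: M_2 = 187, 187 ≡ 23 (mod 41), inverse of 187 mod 41 is 25 (check: 23 × 25 = 575 ≡ 1 (mod 41))
For equation 3: M_3 = 451, 451 ≡ 9 (mod 17), inverse of 451 mod 17 is 2 (check: 9 × 2 = 18 ≡ 1 (mod 17))
Combine: y ≡ Σ r_i×M_i×(M_i⁻¹ mod m_i) = 2×697×3 + 13×187×25 + 9×451×2 = 4182 + 60775 + 8118 = 73075
73075 mod 7667 = 4072
y ≡ 4072 (mod 7667)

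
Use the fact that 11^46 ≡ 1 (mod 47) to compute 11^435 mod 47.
By Fermat: 11^{46} ≡ 1 (mod 47). 435 ≡ 21 (mod 46). So 11^{435} ≡ 11^{21} ≡ 40 (mod 47)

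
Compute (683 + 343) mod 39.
12

(683 + 343) = 1026
1026 mod 39 = 12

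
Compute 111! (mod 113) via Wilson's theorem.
(112)! = (111)! × (112) ≡ -1 (mod 113). So (111)! ≡ -1 × (112)^(-1) ≡ (-1)×(-1) = 1 (mod 113)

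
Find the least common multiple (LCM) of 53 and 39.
2067

First find GCD(53, 39) using the Euclidean algorithm:
53 = 1 × 39 + 14
39 = 2 × 14 + 11
14 = 1 × 11 + 3
11 = 3 × 3 + 2
3 = 1 × 2 + 1
2 = 2 × 1 + 0
GCD(53, 39) = 1

LCM formula: LCM(a, b) = (a × b) / GCD(a, b)
LCM(53, 39) = (53 × 39) / 1
LCM(53, 39) = 2067 / 1
LCM(53, 39) = 2067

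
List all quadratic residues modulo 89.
QRs mod 89: {1, 2, 4, 5, 8, 9, 10, 11, 16, 17, 18, 20, 21, 22, 25, 32, 34, 36, 39, 40, 42, 44, 45, 47, 49, 50, 53, 55, 57, 64, 67, 68, 69, 71, 72, 73, 78, 79, 80, 81, 84, 85, 87, 88}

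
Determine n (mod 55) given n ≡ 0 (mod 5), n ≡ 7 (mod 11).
40

Using the Chinese Remainder Theorem:
M = product of moduli = 55
For equation 1: M_1 = 11, 11 ≡ 1 (mod 5), inverse of 11 mod 5 is 1 (check: 1 × 1 = 1 ≡ 1 (mod 5))
For equation 2: M_2 = 5, 5 ≡ 5 (mod 11), inverse of 5 mod 11 is 9 (check: 5 × 9 = 45 ≡ 1 (mod 11))
Combine: n ≡ Σ r_i×M_i×(M_i⁻¹ mod m_i) = 0×11×1 + 7×5×9 = 0 + 315 = 315
315 mod 55 = 40
n ≡ 40 (mod 55)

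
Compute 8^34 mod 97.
Using repeated squaring. 34 = 32 + 2 (binary 100010). Repeated squaring mod 97: 8^1 ≡ 8; 8^2 ≡ 8² = 64 ≡ 64; 8^4 ≡ 64² = 4096 ≡ 22; 8^8 ≡ 22² = 484 ≡ 96; 8^16 ≡ 96² = 9216 ≡ 1; 8^32 ≡ 1² = 1 ≡ 1. Multiply: 8^34 = 8^32 × 8^2 ≡ 1 × 64 (mod 97): 1 × 64 = 64 ≡ 64. So 8^34 ≡ 64 (mod 97).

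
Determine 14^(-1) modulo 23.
14^(-1) ≡ 5 (mod 23). Verification: 14 × 5 = 70 ≡ 1 (mod 23)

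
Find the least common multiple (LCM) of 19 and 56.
1064

First find GCD(19, 56) using the Euclidean algorithm:
19 = 0 × 56 + 19
56 = 2 × 19 + 18
19 = 1 × 18 + 1
18 = 18 × 1 + 0
GCD(19, 56) = 1

LCM formula: LCM(a, b) = (a × b) / GCD(a, b)
LCM(19, 56) = (19 × 56) / 1
LCM(19, 56) = 1064 / 1
LCM(19, 56) = 1064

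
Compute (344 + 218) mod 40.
2

(344 + 218) = 562
562 mod 40 = 2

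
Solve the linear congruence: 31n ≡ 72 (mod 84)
24

Since gcd(31, 84) = 1 divides 72, a solution exists.
Multiply both sides by the inverse of 31 mod 84:
  31^(-1) mod 84 = 19
  x ≡ 19 × 72 ≡ 1368 ≡ 24 (mod 84)
Verification: 31 × 24 = 744 = 8 × 84 + 72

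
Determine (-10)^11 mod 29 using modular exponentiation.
Using repeated squaring. (-10) ≡ 19 (mod 29). 11 = 8 + 2 + 1 (binary 1011). Repeated squaring mod 29: 19^1 ≡ 19; 19^2 ≡ 19² = 361 ≡ 13; 19^4 ≡ 13² = 169 ≡ 24; 19^8 ≡ 24² = 576 ≡ 25. Multiply: (-10)^11 ≡ 19^8 × 19^2 × 19^1 ≡ 25 × 13 × 19 (mod 29): 25 × 13 = 325 ≡ 6; 6 × 19 = 114 ≡ 27. So (-10)^11 ≡ 27 (mod 29).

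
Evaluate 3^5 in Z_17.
5 = 4 + 1 (binary 101). Repeated squaring mod 17: 3^1 ≡ 3; 3^2 ≡ 3² = 9 ≡ 9; 3^4 ≡ 9² = 81 ≡ 13. Multiply: 3^5 = 3^4 × 3^1 ≡ 13 × 3 (mod 17): 13 × 3 = 39 ≡ 5. So 3^5 ≡ 5 (mod 17).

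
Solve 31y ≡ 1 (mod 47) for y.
31^(-1) ≡ 44 (mod 47). Verification: 31 × 44 = 1364 ≡ 1 (mod 47)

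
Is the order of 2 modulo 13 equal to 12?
Yes, ord_13(2) = 12.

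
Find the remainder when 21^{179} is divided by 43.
By Fermat: 21^{42} ≡ 1 (mod 43). 179 = 4×42 + 11. So 21^{179} ≡ 21^{11} ≡ 35 (mod 43)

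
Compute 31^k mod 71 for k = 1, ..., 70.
g^1, g^2, ..., g^{70} mod 71: {31, 38, 42, 24, 34, 60, 14, 8, 35, 20, 52, 50, 59, 54, 41, 64, 67, 18, 61, 45, 46, 6, 44, 15, 39, 2, 62, 5, 13, 48, 68, 49, 28, 16, 70, 40, 33, 29, 47, 37, 11, 57, 63, 36, 51, 19, 21, 12, 17, 30, 7, 4, 53, 10, 26, 25, 65, 27, 56, 32, 69, 9, 66, 58, 23, 3, 22, 43, 55, 1}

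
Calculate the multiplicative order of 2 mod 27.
Powers of 2 mod 27: 2^1≡2, 2^2≡4, 2^3≡8, 2^4≡16, 2^5≡5, 2^6≡10, 2^7≡20, 2^8≡13, 2^9≡26, 2^10≡25, 2^11≡23, 2^12≡19, 2^13≡11, 2^14≡22, 2^15≡17, 2^16≡7, 2^17≡14, 2^18≡1. Order = 18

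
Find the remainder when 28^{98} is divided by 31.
By Fermat: 28^{30} ≡ 1 (mod 31). 98 = 3×30 + 8. So 28^{98} ≡ 28^{8} ≡ 20 (mod 31)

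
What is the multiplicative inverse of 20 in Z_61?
20^(-1) ≡ 58 (mod 61). Verification: 20 × 58 = 1160 ≡ 1 (mod 61)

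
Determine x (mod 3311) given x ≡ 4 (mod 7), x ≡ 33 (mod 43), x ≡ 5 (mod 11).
291

Using the Chinese Remainder Theorem:
M = product of moduli = 3311
For equation 1: M_1 = 473, 473 ≡ 4 (mod 7), inverse of 473 mod 7 is 2 (check: 4 × 2 = 8 ≡ 1 (mod 7))
For equation 2: M_2 = 77, 77 ≡ 34 (mod 43), inverse of 77 mod 43 is 19 (check: 34 × 19 = 646 ≡ 1 (mod 43))
For equation 3: M_3 = 301, 301 ≡ 4 (mod 11), inverse of 301 mod 11 is 3 (check: 4 × 3 = 12 ≡ 1 (mod 11))
Combine: x ≡ Σ r_i×M_i×(M_i⁻¹ mod m_i) = 4×473×2 + 33×77×19 + 5×301×3 = 3784 + 48279 + 4515 = 56578
56578 mod 3311 = 291
x ≡ 291 (mod 3311)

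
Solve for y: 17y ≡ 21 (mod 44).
9

Since gcd(17, 44) = 1 divides 21, a solution exists.
Multiply both sides by the inverse of 17 mod 44:
  17^(-1) mod 44 = 13
  x ≡ 13 × 21 ≡ 273 ≡ 9 (mod 44)
Verification: 17 × 9 = 153 = 3 × 44 + 21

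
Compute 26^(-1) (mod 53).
51

Using Extended Euclidean Algorithm:
gcd(26, 53) = 1
Bezout coefficients: 26 × -2 + 53 × 1 = 1
So 26 × -2 ≡ 1 (mod 53)
The inverse is -2 mod 53 = 51
Verification: 26 × 51 = 1326 = 25 × 53 + 1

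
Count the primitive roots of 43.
12

The number of primitive roots modulo p is φ(p-1) = φ(42)
φ(42) = 12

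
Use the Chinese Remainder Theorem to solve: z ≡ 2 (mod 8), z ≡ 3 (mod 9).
M = 8 × 9 = 72. M₁ = 9, y₁ ≡ 1 (mod 8). M₂ = 8, y₂ ≡ 8 (mod 9). z = 2×9×1 + 3×8×8 ≡ 66 (mod 72)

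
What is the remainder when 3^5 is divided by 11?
5 = 4 + 1 (binary 101). Repeated squaring mod 11: 3^1 ≡ 3; 3^2 ≡ 3² = 9 ≡ 9; 3^4 ≡ 9² = 81 ≡ 4. Multiply: 3^5 = 3^4 × 3^1 ≡ 4 × 3 (mod 11): 4 × 3 = 12 ≡ 1. So 3^5 ≡ 1 (mod 11).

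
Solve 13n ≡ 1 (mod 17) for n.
13^(-1) ≡ 4 (mod 17). Verification: 13 × 4 = 52 ≡ 1 (mod 17)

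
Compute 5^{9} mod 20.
5

Using successive squaring:
Binary expansion of 9: 1001
Powers of 5 mod 20 (each is the square of the previous):
  5^1 ≡ 5 (mod 20)
  5^2 ≡ 5² = 25 ≡ 5 (mod 20)
  5^4 ≡ 5² = 25 ≡ 5 (mod 20)
  5^8 ≡ 5² = 25 ≡ 5 (mod 20)
9 = 8 + 1, so 5^9 = 5^8 × 5^1 ≡ 5 × 5 (mod 20)
Multiplying step by step:
  5 × 5 = 25 ≡ 5 (mod 20)
Result: 5^9 ≡ 5 (mod 20)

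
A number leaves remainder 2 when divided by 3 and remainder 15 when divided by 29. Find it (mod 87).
M = 3 × 29 = 87. M₁ = 29, y₁ ≡ 2 (mod 3). M₂ = 3, y₂ ≡ 10 (mod 29). r = 2×29×2 + 15×3×10 ≡ 44 (mod 87)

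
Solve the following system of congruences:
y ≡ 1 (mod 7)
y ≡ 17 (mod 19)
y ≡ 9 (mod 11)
834

Using the Chinese Remainder Theorem:
M = product of moduli = 1463
For equation 1: M_1 = 209, 209 ≡ 6 (mod 7), inverse of 209 mod 7 is 6 (check: 6 × 6 = 36 ≡ 1 (mod 7))
For equation 2: M_2 = 77, 77 ≡ 1 (mod 19), inverse of 77 mod 19 is 1 (check: 1 × 1 = 1 ≡ 1 (mod 19))
For equation 3: M_3 = 133, 133 ≡ 1 (mod 11), inverse of 133 mod 11 is 1 (check: 1 × 1 = 1 ≡ 1 (mod 11))
Combine: y ≡ Σ r_i×M_i×(M_i⁻¹ mod m_i) = 1×209×6 + 17×77×1 + 9×133×1 = 1254 + 1309 + 1197 = 3760
3760 mod 1463 = 834
y ≡ 834 (mod 1463)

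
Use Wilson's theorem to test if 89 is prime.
(88)! mod 89 = 88. Since 88 ≡ -1 (mod 89), 89 is prime.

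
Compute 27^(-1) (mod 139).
27^(-1) ≡ 103 (mod 139). Verification: 27 × 103 = 2781 ≡ 1 (mod 139)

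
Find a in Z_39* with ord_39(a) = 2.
14 has order 2 mod 39 since 14^{2} ≡ 1 (mod 39) and no smaller power works.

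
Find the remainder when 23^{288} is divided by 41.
By Fermat: 23^{40} ≡ 1 (mod 41). 288 = 7×40 + 8. So 23^{288} ≡ 23^{8} ≡ 10 (mod 41)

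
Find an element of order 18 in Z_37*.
3 has order 18 mod 37 since 3^{18} ≡ 1 (mod 37) and no smaller power works.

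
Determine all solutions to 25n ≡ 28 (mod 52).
24

Since gcd(25, 52) = 1 divides 28, a solution exists.
Multiply both sides by the inverse of 25 mod 52:
  25^(-1) mod 52 = 25
  x ≡ 25 × 28 ≡ 700 ≡ 24 (mod 52)
Verification: 25 × 24 = 600 = 11 × 52 + 28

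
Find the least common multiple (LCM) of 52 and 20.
260

First find GCD(52, 20) using the Euclidean algorithm:
52 = 2 × 20 + 12
20 = 1 × 12 + 8
12 = 1 × 8 + 4
8 = 2 × 4 + 0
GCD(52, 20) = 4

LCM formula: LCM(a, b) = (a × b) / GCD(a, b)
LCM(52, 20) = (52 × 20) / 4
LCM(52, 20) = 1040 / 4
LCM(52, 20) = 260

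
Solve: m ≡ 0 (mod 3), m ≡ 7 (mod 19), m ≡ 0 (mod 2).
M = 3 × 19 × 2 = 114. M₁ = 38, y₁ ≡ 2 (mod 3). M₂ = 6, y₂ ≡ 16 (mod 19). M₃ = 57, y₃ ≡ 1 (mod 2). m = 0×38×2 + 7×6×16 + 0×57×1 ≡ 102 (mod 114)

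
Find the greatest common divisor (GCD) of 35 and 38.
1

Using the Euclidean algorithm:
35 = 0 × 38 + 35
38 = 1 × 35 + 3
35 = 11 × 3 + 2
3 = 1 × 2 + 1
2 = 2 × 1 + 0

GCD(35, 38) = 1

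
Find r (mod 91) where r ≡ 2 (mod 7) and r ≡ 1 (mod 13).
M = 7 × 13 = 91. M₁ = 13, y₁ ≡ 6 (mod 7). M₂ = 7, y₂ ≡ 2 (mod 13). r = 2×13×6 + 1×7×2 ≡ 79 (mod 91)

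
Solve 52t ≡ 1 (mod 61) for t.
27

Using Extended Euclidean Algorithm:
gcd(52, 61) = 1
Bezout coefficients: 52 × 27 + 61 × -23 = 1
So 52 × 27 ≡ 1 (mod 61)
The inverse is 27 mod 61 = 27
Verification: 52 × 27 = 1404 = 23 × 61 + 1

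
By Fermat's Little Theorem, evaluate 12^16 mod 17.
By Fermat's Little Theorem, 12^{16} ≡ 1 (mod 17) since 17 is prime and gcd(12, 17) = 1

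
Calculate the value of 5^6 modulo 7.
6 = 4 + 2 (binary 110). Repeated squaring mod 7: 5^1 ≡ 5; 5^2 ≡ 5² = 25 ≡ 4; 5^4 ≡ 4² = 16 ≡ 2. Multiply: 5^6 = 5^4 × 5^2 ≡ 2 × 4 (mod 7): 2 × 4 = 8 ≡ 1. So 5^6 ≡ 1 (mod 7).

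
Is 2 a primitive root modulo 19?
Yes

To verify, check if 2^(18/q) ≢ 1 (mod 19) for each prime divisor q of 18
Divisors of 18 = 18: [1, 2, 3, 6, 9, 18]
  2^(18/2) = 2^9 ≡ 18 (mod 19)
  2^(18/3) = 2^6 ≡ 7 (mod 19)
Conclusion: 2 is a primitive root modulo 19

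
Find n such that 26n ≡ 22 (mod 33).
11

Since gcd(26, 33) = 1 divides 22, a solution exists.
Multiply both sides by the inverse of 26 mod 33:
  26^(-1) mod 33 = 14
  x ≡ 14 × 22 ≡ 308 ≡ 11 (mod 33)
Verification: 26 × 11 = 286 = 8 × 33 + 22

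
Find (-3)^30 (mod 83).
Using repeated squaring. (-3) ≡ 80 (mod 83). 30 = 16 + 8 + 4 + 2 (binary 11110). Repeated squaring mod 83: 80^1 ≡ 80; 80^2 ≡ 80² = 6400 ≡ 9; 80^4 ≡ 9² = 81 ≡ 81; 80^8 ≡ 81² = 6561 ≡ 4; 80^16 ≡ 4² = 16 ≡ 16. Multiply: (-3)^30 ≡ 80^16 × 80^8 × 80^4 × 80^2 ≡ 16 × 4 × 81 × 9 (mod 83): 16 × 4 = 64 ≡ 64; 64 × 81 = 5184 ≡ 38; 38 × 9 = 342 ≡ 10. So (-3)^30 ≡ 10 (mod 83).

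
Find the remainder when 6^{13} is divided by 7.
By Fermat: 6^{6} ≡ 1 (mod 7). 13 = 2×6 + 1. So 6^{13} ≡ 6^{1} ≡ 6 (mod 7)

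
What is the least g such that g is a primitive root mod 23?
p - 1 = 22 has prime divisors 2, 11. h is a primitive root mod 23 iff h^(22/q) ≢ 1 (mod 23) for each such q.
h = 2: 2^11 ≡ 1, 2^2 ≡ 4 (mod 23); 2^11 ≡ 1, so not a primitive root.
h = 3: 3^11 ≡ 1, 3^2 ≡ 9 (mod 23); 3^11 ≡ 1, so not a primitive root.
h = 4: 4^11 ≡ 1, 4^2 ≡ 16 (mod 23); 4^11 ≡ 1, so not a primitive root.
h = 5: 5^11 ≡ 22, 5^2 ≡ 2 (mod 23); none is 1, so 5 has order 22 and is a primitive root.
The smallest primitive root mod 23 is g = 5.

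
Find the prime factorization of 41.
41

Divide by primes starting from smallest:
41 ÷ 41 = 1

41 = 41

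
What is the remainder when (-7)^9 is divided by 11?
(-7) ≡ 4 (mod 11). 9 = 8 + 1 (binary 1001). Repeated squaring mod 11: 4^1 ≡ 4; 4^2 ≡ 4² = 16 ≡ 5; 4^4 ≡ 5² = 25 ≡ 3; 4^8 ≡ 3² = 9 ≡ 9. Multiply: (-7)^9 ≡ 4^8 × 4^1 ≡ 9 × 4 (mod 11): 9 × 4 = 36 ≡ 3. So (-7)^9 ≡ 3 (mod 11).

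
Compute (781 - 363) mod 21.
19

(781 - 363) = 418
418 mod 21 = 19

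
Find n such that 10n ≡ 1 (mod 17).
10^(-1) ≡ 12 (mod 17). Verification: 10 × 12 = 120 ≡ 1 (mod 17)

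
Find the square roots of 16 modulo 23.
The square roots of 16 mod 23 are 4 and 19. Verify: 4² = 16 ≡ 16 (mod 23)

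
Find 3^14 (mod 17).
Using repeated squaring. 14 = 8 + 4 + 2 (binary 1110). Repeated squaring mod 17: 3^1 ≡ 3; 3^2 ≡ 3² = 9 ≡ 9; 3^4 ≡ 9² = 81 ≡ 13; 3^8 ≡ 13² = 169 ≡ 16. Multiply: 3^14 = 3^8 × 3^4 × 3^2 ≡ 16 × 13 × 9 (mod 17): 16 × 13 = 208 ≡ 4; 4 × 9 = 36 ≡ 2. So 3^14 ≡ 2 (mod 17).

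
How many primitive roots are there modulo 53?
Number of primitive roots mod 53 = φ(52) = 24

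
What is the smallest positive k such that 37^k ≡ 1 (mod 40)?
Powers of 37 mod 40: 37^1≡37, 37^2≡9, 37^3≡13, 37^4≡1. Order = 4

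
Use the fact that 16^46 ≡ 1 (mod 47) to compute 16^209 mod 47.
By Fermat: 16^{46} ≡ 1 (mod 47). 209 = 4×46 + 25. So 16^{209} ≡ 16^{25} ≡ 21 (mod 47)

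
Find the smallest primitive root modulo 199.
p - 1 = 198 has prime divisors 2, 3, 11. h is a primitive root mod 199 iff h^(198/q) ≢ 1 (mod 199) for each such q.
h = 2: 2^99 ≡ 1, 2^66 ≡ 106, 2^18 ≡ 61 (mod 199); 2^99 ≡ 1, so not a primitive root.
h = 3: 3^99 ≡ 198, 3^66 ≡ 106, 3^18 ≡ 125 (mod 199); none is 1, so 3 has order 198 and is a primitive root.
The smallest primitive root mod 199 is g = 3.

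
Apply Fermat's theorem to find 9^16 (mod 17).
By Fermat's Little Theorem, 9^{16} ≡ 1 (mod 17) since 17 is prime and gcd(9, 17) = 1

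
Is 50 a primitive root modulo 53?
Yes

To verify, check if 50^(52/q) ≢ 1 (mod 53) for each prime divisor q of 52
Divisors of 52 = 52: [1, 2, 4, 13, 26, 52]
  50^(52/2) = 50^26 ≡ 52 (mod 53)
  50^(52/13) = 50^4 ≡ 28 (mod 53)
Conclusion: 50 is a primitive root modulo 53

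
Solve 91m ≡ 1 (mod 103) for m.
91^(-1) ≡ 60 (mod 103). Verification: 91 × 60 = 5460 ≡ 1 (mod 103)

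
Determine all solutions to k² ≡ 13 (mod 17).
The square roots of 13 mod 17 are 8 and 9. Verify: 8² = 64 ≡ 13 (mod 17)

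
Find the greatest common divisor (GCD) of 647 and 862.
1

Using the Euclidean algorithm:
647 = 0 × 862 + 647
862 = 1 × 647 + 215
647 = 3 × 215 + 2
215 = 107 × 2 + 1
2 = 2 × 1 + 0

GCD(647, 862) = 1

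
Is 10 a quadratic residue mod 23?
By Euler's criterion: 10^{11} ≡ 22 (mod 23). Since this equals -1 (≡ 22), 10 is not a QR.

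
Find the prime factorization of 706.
2 × 353

Divide by primes starting from smallest:
706 ÷ 2 = 353
353 ÷ 353 = 1

706 = 2 × 353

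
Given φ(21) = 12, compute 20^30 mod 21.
By Euler: 20^{12} ≡ 1 (mod 21) since gcd(20, 21) = 1. 30 = 2×12 + 6. So 20^{30} ≡ 20^{6} ≡ 1 (mod 21)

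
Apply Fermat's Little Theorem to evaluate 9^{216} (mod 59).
35

By Fermat's Little Theorem, a^(p-1) ≡ 1 (mod p) for prime p and gcd(a, p) = 1
Here p = 59, so 9^58 ≡ 1 (mod 59)
We can reduce the exponent: 216 mod 58 = 42
So 9^216 ≡ 9^42 (mod 59)
Computing: 9^42 mod 59 = 35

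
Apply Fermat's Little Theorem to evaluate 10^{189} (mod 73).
63

By Fermat's Little Theorem, a^(p-1) ≡ 1 (mod p) for prime p and gcd(a, p) = 1
Here p = 73, so 10^72 ≡ 1 (mod 73)
We can reduce the exponent: 189 mod 72 = 45
So 10^189 ≡ 10^45 (mod 73)
Computing: 10^45 mod 73 = 63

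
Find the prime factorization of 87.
3 × 29

Divide by primes starting from smallest:
87 ÷ 3 = 29
29 ÷ 29 = 1

87 = 3 × 29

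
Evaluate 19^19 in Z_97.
Using repeated squaring. 19 = 16 + 2 + 1 (binary 10011). Repeated squaring mod 97: 19^1 ≡ 19; 19^2 ≡ 19² = 361 ≡ 70; 19^4 ≡ 70² = 4900 ≡ 50; 19^8 ≡ 50² = 2500 ≡ 75; 19^16 ≡ 75² = 5625 ≡ 96. Multiply: 19^19 = 19^16 × 19^2 × 19^1 ≡ 96 × 70 × 19 (mod 97): 96 × 70 = 6720 ≡ 27; 27 × 19 = 513 ≡ 28. So 19^19 ≡ 28 (mod 97).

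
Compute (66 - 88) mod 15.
8

(66 - 88) = -22
-22 mod 15 = 8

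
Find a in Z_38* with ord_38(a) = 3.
7 has order 3 mod 38 since 7^{3} ≡ 1 (mod 38) and no smaller power works.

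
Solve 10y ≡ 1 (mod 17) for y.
10^(-1) ≡ 12 (mod 17). Verification: 10 × 12 = 120 ≡ 1 (mod 17)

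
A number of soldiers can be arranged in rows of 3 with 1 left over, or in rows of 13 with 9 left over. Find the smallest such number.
M = 3 × 13 = 39. M₁ = 13, y₁ ≡ 1 (mod 3). M₂ = 3, y₂ ≡ 9 (mod 13). n = 1×13×1 + 9×3×9 ≡ 22 (mod 39). The smallest positive such number is 22.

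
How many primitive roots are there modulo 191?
Number of primitive roots mod 191 = φ(190) = 72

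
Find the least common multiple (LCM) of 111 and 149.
16539

First find GCD(111, 149) using the Euclidean algorithm:
111 = 0 × 149 + 111
149 = 1 × 111 + 38
111 = 2 × 38 + 35
38 = 1 × 35 + 3
35 = 11 × 3 + 2
3 = 1 × 2 + 1
2 = 2 × 1 + 0
GCD(111, 149) = 1

LCM formula: LCM(a, b) = (a × b) / GCD(a, b)
LCM(111, 149) = (111 × 149) / 1
LCM(111, 149) = 16539 / 1
LCM(111, 149) = 16539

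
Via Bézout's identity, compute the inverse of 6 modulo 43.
Extended GCD: 6(-7) + 43(1) = 1. So 6^(-1) ≡ 36 ≡ 36 (mod 43). Verify: 6 × 36 = 216 ≡ 1 (mod 43)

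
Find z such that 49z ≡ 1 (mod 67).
49^(-1) ≡ 26 (mod 67). Verification: 49 × 26 = 1274 ≡ 1 (mod 67)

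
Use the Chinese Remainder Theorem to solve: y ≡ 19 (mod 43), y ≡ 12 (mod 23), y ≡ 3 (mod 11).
6383

Using the Chinese Remainder Theorem:
M = product of moduli = 10879
For equation 1: M_1 = 253, 253 ≡ 38 (mod 43), inverse of 253 mod 43 is 17 (check: 38 × 17 = 646 ≡ 1 (mod 43))
For equation 2: M_2 = 473, 473 ≡ 13 (mod 23), inverse of 473 mod 23 is 16 (check: 13 × 16 = 208 ≡ 1 (mod 23))
For equation 3: M_3 = 989, 989 ≡ 10 (mod 11), inverse of 989 mod 11 is 10 (check: 10 × 10 = 100 ≡ 1 (mod 11))
Combine: y ≡ Σ r_i×M_i×(M_i⁻¹ mod m_i) = 19×253×17 + 12×473×16 + 3×989×10 = 81719 + 90816 + 29670 = 202205
202205 mod 10879 = 6383
y ≡ 6383 (mod 10879)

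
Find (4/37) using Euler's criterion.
(4/37) = 4^{18} mod 37 = 1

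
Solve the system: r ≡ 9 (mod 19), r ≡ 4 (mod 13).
M = 19 × 13 = 247. M₁ = 13, y₁ ≡ 3 (mod 19). M₂ = 19, y₂ ≡ 11 (mod 13). r = 9×13×3 + 4×19×11 ≡ 199 (mod 247)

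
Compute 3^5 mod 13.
5 = 4 + 1 (binary 101). Repeated squaring mod 13: 3^1 ≡ 3; 3^2 ≡ 3² = 9 ≡ 9; 3^4 ≡ 9² = 81 ≡ 3. Multiply: 3^5 = 3^4 × 3^1 ≡ 3 × 3 (mod 13): 3 × 3 = 9 ≡ 9. So 3^5 ≡ 9 (mod 13).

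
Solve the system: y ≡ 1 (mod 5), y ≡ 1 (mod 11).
M = 5 × 11 = 55. M₁ = 11, y₁ ≡ 1 (mod 5). M₂ = 5, y₂ ≡ 9 (mod 11). y = 1×11×1 + 1×5×9 ≡ 1 (mod 55)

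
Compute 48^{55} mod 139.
60

Using successive squaring:
Binary expansion of 55: 110111
Powers of 48 mod 139 (each is the square of the previous):
  48^1 ≡ 48 (mod 139)
  48^2 ≡ 48² = 2304 ≡ 80 (mod 139)
  48^4 ≡ 80² = 6400 ≡ 6 (mod 139)
  48^8 ≡ 6² = 36 ≡ 36 (mod 139)
  48^16 ≡ 36² = 1296 ≡ 45 (mod 139)
  48^32 ≡ 45² = 2025 ≡ 79 (mod 139)
55 = 32 + 16 + 4 + 2 + 1, so 48^55 = 48^32 × 48^16 × 48^4 × 48^2 × 48^1 ≡ 79 × 45 × 6 × 80 × 48 (mod 139)
Multiplying step by step:
  79 × 45 = 3555 ≡ 80 (mod 139)
  80 × 6 = 480 ≡ 63 (mod 139)
  63 × 80 = 5040 ≡ 36 (mod 139)
  36 × 48 = 1728 ≡ 60 (mod 139)
Result: 48^55 ≡ 60 (mod 139)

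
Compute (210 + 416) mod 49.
38

(210 + 416) = 626
626 mod 49 = 38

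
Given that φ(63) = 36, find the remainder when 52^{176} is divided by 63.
By Euler: 52^{36} ≡ 1 (mod 63) since gcd(52, 63) = 1. 176 = 4×36 + 32. So 52^{176} ≡ 52^{32} ≡ 58 (mod 63)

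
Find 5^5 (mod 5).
5 ≡ 0 (mod 5). 5 = 4 + 1 (binary 101). Repeated squaring mod 5: 0^1 ≡ 0; 0^2 ≡ 0² = 0 ≡ 0; 0^4 ≡ 0² = 0 ≡ 0. Multiply: 5^5 ≡ 0^4 × 0^1 ≡ 0 × 0 (mod 5): 0 × 0 = 0 ≡ 0. So 5^5 ≡ 0 (mod 5).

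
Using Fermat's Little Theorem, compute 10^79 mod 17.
By Fermat: 10^{16} ≡ 1 (mod 17). 79 = 4×16 + 15. So 10^{79} ≡ 10^{15} ≡ 12 (mod 17)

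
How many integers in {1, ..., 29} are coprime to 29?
28

Prime factorization: 29 = 29
Using the formula φ(n) = n × Π(1 - 1/p) for each prime factor p:
φ(29) = 29 × (1 - 1/29)
φ(29) = 28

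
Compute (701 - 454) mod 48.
7

(701 - 454) = 247
247 mod 48 = 7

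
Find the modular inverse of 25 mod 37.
25^(-1) ≡ 3 (mod 37). Verification: 25 × 3 = 75 ≡ 1 (mod 37)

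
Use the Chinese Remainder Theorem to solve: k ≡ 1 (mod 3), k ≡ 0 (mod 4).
M = 3 × 4 = 12. M₁ = 4, y₁ ≡ 1 (mod 3). M₂ = 3, y₂ ≡ 3 (mod 4). k = 1×4×1 + 0×3×3 ≡ 4 (mod 12)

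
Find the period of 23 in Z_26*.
Powers of 23 mod 26: 23^1≡23, 23^2≡9, 23^3≡25, 23^4≡3, 23^5≡17, 23^6≡1. Order = 6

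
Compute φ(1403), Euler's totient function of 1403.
1320

Prime factorization: 1403 = 23 × 61
Using the formula φ(n) = n × Π(1 - 1/p) for each prime factor p:
φ(1403) = 1403 × (1 - 1/23) × (1 - 1/61)
φ(1403) = 1320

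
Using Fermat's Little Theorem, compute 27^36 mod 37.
By Fermat's Little Theorem, 27^{36} ≡ 1 (mod 37) since 37 is prime and gcd(27, 37) = 1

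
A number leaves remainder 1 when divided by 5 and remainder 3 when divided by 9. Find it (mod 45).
M = 5 × 9 = 45. M₁ = 9, y₁ ≡ 4 (mod 5). M₂ = 5, y₂ ≡ 2 (mod 9). x = 1×9×4 + 3×5×2 ≡ 21 (mod 45)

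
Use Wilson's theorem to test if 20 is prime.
(19)! mod 20 = 0. Since 0 ≢ -1 (mod 20), 20 is not prime.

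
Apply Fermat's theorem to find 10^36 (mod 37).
By Fermat's Little Theorem, 10^{36} ≡ 1 (mod 37) since 37 is prime and gcd(10, 37) = 1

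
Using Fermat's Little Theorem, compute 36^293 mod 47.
By Fermat: 36^{46} ≡ 1 (mod 47). 293 = 6×46 + 17. So 36^{293} ≡ 36^{17} ≡ 14 (mod 47)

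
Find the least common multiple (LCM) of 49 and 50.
2450

First find GCD(49, 50) using the Euclidean algorithm:
49 = 0 × 50 + 49
50 = 1 × 49 + 1
49 = 49 × 1 + 0
GCD(49, 50) = 1

LCM formula: LCM(a, b) = (a × b) / GCD(a, b)
LCM(49, 50) = (49 × 50) / 1
LCM(49, 50) = 2450 / 1
LCM(49, 50) = 2450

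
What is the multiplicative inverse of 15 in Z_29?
2

Using Extended Euclidean Algorithm:
gcd(15, 29) = 1
Bezout coefficients: 15 × 2 + 29 × -1 = 1
So 15 × 2 ≡ 1 (mod 29)
The inverse is 2 mod 29 = 2
Verification: 15 × 2 = 30 = 1 × 29 + 1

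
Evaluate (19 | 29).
(19/29) = 19^{14} mod 29 = -1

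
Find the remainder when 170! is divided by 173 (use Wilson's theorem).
(172)! = (170)! × (171) × (172) ≡ -1 (mod 173). So (170)! ≡ -1 × [(172)(171)]^(-1) ≡ 86 (mod 173)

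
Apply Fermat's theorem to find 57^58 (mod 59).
By Fermat's Little Theorem, 57^{58} ≡ 1 (mod 59) since 59 is prime and gcd(57, 59) = 1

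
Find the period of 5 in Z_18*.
Powers of 5 mod 18: 5^1≡5, 5^2≡7, 5^3≡17, 5^4≡13, 5^5≡11, 5^6≡1. Order = 6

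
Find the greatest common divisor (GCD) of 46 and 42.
2

Using the Euclidean algorithm:
46 = 1 × 42 + 4
42 = 10 × 4 + 2
4 = 2 × 2 + 0

GCD(46, 42) = 2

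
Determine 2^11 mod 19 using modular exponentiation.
Using repeated squaring. 11 = 8 + 2 + 1 (binary 1011). Repeated squaring mod 19: 2^1 ≡ 2; 2^2 ≡ 2² = 4 ≡ 4; 2^4 ≡ 4² = 16 ≡ 16; 2^8 ≡ 16² = 256 ≡ 9. Multiply: 2^11 = 2^8 × 2^2 × 2^1 ≡ 9 × 4 × 2 (mod 19): 9 × 4 = 36 ≡ 17; 17 × 2 = 34 ≡ 15. So 2^11 ≡ 15 (mod 19).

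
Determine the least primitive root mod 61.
p - 1 = 60 has prime divisors 2, 3, 5. h is a primitive root mod 61 iff h^(60/q) ≢ 1 (mod 61) for each such q.
h = 2: 2^30 ≡ 60, 2^20 ≡ 47, 2^12 ≡ 9 (mod 61); none is 1, so 2 has order 60 and is a primitive root.
The smallest primitive root mod 61 is g = 2.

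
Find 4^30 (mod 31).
Using Fermat: 4^{30} ≡ 1 (mod 31). 30 ≡ 0 (mod 30). So 4^{30} ≡ 4^{0} ≡ 1 (mod 31)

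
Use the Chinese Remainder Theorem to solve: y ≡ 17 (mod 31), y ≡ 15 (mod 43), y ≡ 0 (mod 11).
1133

Using the Chinese Remainder Theorem:
M = product of moduli = 14663
For equation 1: M_1 = 473, 473 ≡ 8 (mod 31), inverse of 473 mod 31 is 4 (check: 8 × 4 = 32 ≡ 1 (mod 31))
For equation 2: M_2 = 341, 341 ≡ 40 (mod 43), inverse of 341 mod 43 is 14 (check: 40 × 14 = 560 ≡ 1 (mod 43))
For equation 3: M_3 = 1333, 1333 ≡ 2 (mod 11), inverse of 1333 mod 11 is 6 (check: 2 × 6 = 12 ≡ 1 (mod 11))
Combine: y ≡ Σ r_i×M_i×(M_i⁻¹ mod m_i) = 17×473×4 + 15×341×14 + 0×1333×6 = 32164 + 71610 + 0 = 103774
103774 mod 14663 = 1133
y ≡ 1133 (mod 14663)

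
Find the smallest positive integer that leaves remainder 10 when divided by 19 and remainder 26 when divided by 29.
M = 19 × 29 = 551. M₁ = 29, y₁ ≡ 2 (mod 19). M₂ = 19, y₂ ≡ 26 (mod 29). z = 10×29×2 + 26×19×26 ≡ 200 (mod 551). The smallest positive such number is 200.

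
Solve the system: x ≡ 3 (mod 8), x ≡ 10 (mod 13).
M = 8 × 13 = 104. M₁ = 13, y₁ ≡ 5 (mod 8). M₂ = 8, y₂ ≡ 5 (mod 13). x = 3×13×5 + 10×8×5 ≡ 75 (mod 104)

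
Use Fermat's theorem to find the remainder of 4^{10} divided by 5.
1

By Fermat's Little Theorem, a^(p-1) ≡ 1 (mod p) for prime p and gcd(a, p) = 1
Here p = 5, so 4^4 ≡ 1 (mod 5)
We can reduce the exponent: 10 mod 4 = 2
So 4^10 ≡ 4^2 (mod 5)
Computing: 4^2 mod 5 = 1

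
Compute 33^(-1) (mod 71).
28

Using Extended Euclidean Algorithm:
gcd(33, 71) = 1
Bezout coefficients: 33 × 28 + 71 × -13 = 1
So 33 × 28 ≡ 1 (mod 71)
The inverse is 28 mod 71 = 28
Verification: 33 × 28 = 924 = 13 × 71 + 1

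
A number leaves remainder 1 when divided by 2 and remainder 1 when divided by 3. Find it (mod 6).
M = 2 × 3 = 6. M₁ = 3, y₁ ≡ 1 (mod 2). M₂ = 2, y₂ ≡ 2 (mod 3). n = 1×3×1 + 1×2×2 ≡ 1 (mod 6)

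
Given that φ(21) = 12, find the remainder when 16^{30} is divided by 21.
By Euler: 16^{12} ≡ 1 (mod 21) since gcd(16, 21) = 1. 30 = 2×12 + 6. So 16^{30} ≡ 16^{6} ≡ 1 (mod 21)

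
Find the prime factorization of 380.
2^2 × 5 × 19

Divide by primes starting from smallest:
380 ÷ 2 = 190
190 ÷ 2 = 95
95 ÷ 5 = 19
19 ÷ 19 = 1

380 = 2^2 × 5 × 19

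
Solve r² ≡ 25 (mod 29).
The square roots of 25 mod 29 are 24 and 5. Verify: 24² = 576 ≡ 25 (mod 29)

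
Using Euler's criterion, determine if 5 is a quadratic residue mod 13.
By Euler's criterion: 5^{6} ≡ 12 (mod 13). Since this equals -1 (≡ 12), 5 is not a QR.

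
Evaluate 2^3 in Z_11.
3 = 2 + 1 (binary 11). Repeated squaring mod 11: 2^1 ≡ 2; 2^2 ≡ 2² = 4 ≡ 4. Multiply: 2^3 = 2^2 × 2^1 ≡ 4 × 2 (mod 11): 4 × 2 = 8 ≡ 8. So 2^3 ≡ 8 (mod 11).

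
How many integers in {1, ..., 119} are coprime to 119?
96

Prime factorization: 119 = 7 × 17
Using the formula φ(n) = n × Π(1 - 1/p) for each prime factor p:
φ(119) = 119 × (1 - 1/7) × (1 - 1/17)
φ(119) = 96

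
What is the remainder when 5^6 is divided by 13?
6 = 4 + 2 (binary 110). Repeated squaring mod 13: 5^1 ≡ 5; 5^2 ≡ 5² = 25 ≡ 12; 5^4 ≡ 12² = 144 ≡ 1. Multiply: 5^6 = 5^4 × 5^2 ≡ 1 × 12 (mod 13): 1 × 12 = 12 ≡ 12. So 5^6 ≡ 12 (mod 13).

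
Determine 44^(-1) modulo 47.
44^(-1) ≡ 31 (mod 47). Verification: 44 × 31 = 1364 ≡ 1 (mod 47)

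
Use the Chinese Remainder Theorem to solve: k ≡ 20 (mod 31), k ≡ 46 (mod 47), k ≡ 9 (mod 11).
3430

Using the Chinese Remainder Theorem:
M = product of moduli = 16027
For equation 1: M_1 = 517, 517 ≡ 21 (mod 31), inverse of 517 mod 31 is 3 (check: 21 × 3 = 63 ≡ 1 (mod 31))
For equation 2: M_2 = 341, 341 ≡ 12 (mod 47), inverse of 341 mod 47 is 4 (check: 12 × 4 = 48 ≡ 1 (mod 47))
For equation 3: M_3 = 1457, 1457 ≡ 5 (mod 11), inverse of 1457 mod 11 is 9 (check: 5 × 9 = 45 ≡ 1 (mod 11))
Combine: k ≡ Σ r_i×M_i×(M_i⁻¹ mod m_i) = 20×517×3 + 46×341×4 + 9×1457×9 = 31020 + 62744 + 118017 = 211781
211781 mod 16027 = 3430
k ≡ 3430 (mod 16027)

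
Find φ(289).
272

Prime factorization: 289 = 17^2
Using the formula φ(n) = n × Π(1 - 1/p) for each prime factor p:
φ(289) = 289 × (1 - 1/17)
φ(289) = 272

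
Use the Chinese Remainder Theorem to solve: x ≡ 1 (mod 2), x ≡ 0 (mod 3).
M = 2 × 3 = 6. M₁ = 3, y₁ ≡ 1 (mod 2). M₂ = 2, y₂ ≡ 2 (mod 3). x = 1×3×1 + 0×2×2 ≡ 3 (mod 6)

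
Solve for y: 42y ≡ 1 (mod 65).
48

Since gcd(42, 65) = 1 divides 1, a solution exists.
Multiply both sides by the inverse of 42 mod 65:
  42^(-1) mod 65 = 48
  x ≡ 48 × 1 ≡ 48 ≡ 48 (mod 65)
Verification: 42 × 48 = 2016 = 31 × 65 + 1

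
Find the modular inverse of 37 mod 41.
37^(-1) ≡ 10 (mod 41). Verification: 37 × 10 = 370 ≡ 1 (mod 41)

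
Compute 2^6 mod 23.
6 = 4 + 2 (binary 110). Repeated squaring mod 23: 2^1 ≡ 2; 2^2 ≡ 2² = 4 ≡ 4; 2^4 ≡ 4² = 16 ≡ 16. Multiply: 2^6 = 2^4 × 2^2 ≡ 16 × 4 (mod 23): 16 × 4 = 64 ≡ 18. So 2^6 ≡ 18 (mod 23).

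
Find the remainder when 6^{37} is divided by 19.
By Fermat: 6^{18} ≡ 1 (mod 19). 37 = 2×18 + 1. So 6^{37} ≡ 6^{1} ≡ 6 (mod 19)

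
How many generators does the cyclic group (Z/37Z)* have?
12

The number of primitive roots modulo p is φ(p-1) = φ(36)
φ(36) = 12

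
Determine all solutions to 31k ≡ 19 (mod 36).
25

Since gcd(31, 36) = 1 divides 19, a solution exists.
Multiply both sides by the inverse of 31 mod 36:
  31^(-1) mod 36 = 7
  x ≡ 7 × 19 ≡ 133 ≡ 25 (mod 36)
Verification: 31 × 25 = 775 = 21 × 36 + 19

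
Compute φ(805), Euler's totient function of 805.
528

Prime factorization: 805 = 5 × 7 × 23
Using the formula φ(n) = n × Π(1 - 1/p) for each prime factor p:
φ(805) = 805 × (1 - 1/5) × (1 - 1/7) × (1 - 1/23)
φ(805) = 528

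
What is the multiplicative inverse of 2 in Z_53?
2^(-1) ≡ 27 (mod 53). Verification: 2 × 27 = 54 ≡ 1 (mod 53)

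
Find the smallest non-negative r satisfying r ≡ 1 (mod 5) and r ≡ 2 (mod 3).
M = 5 × 3 = 15. M₁ = 3, y₁ ≡ 2 (mod 5). M₂ = 5, y₂ ≡ 2 (mod 3). r = 1×3×2 + 2×5×2 ≡ 11 (mod 15)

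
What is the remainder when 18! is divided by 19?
By Wilson's theorem, (18)! ≡ -1 ≡ 18 (mod 19)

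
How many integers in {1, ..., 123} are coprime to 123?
80

Prime factorization: 123 = 3 × 41
Using the formula φ(n) = n × Π(1 - 1/p) for each prime factor p:
φ(123) = 123 × (1 - 1/3) × (1 - 1/41)
φ(123) = 80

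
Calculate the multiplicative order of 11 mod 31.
Powers of 11 mod 31: 11^1≡11, 11^2≡28, 11^3≡29, 11^4≡9, 11^5≡6, 11^6≡4, 11^7≡13, 11^8≡19, 11^9≡23, 11^10≡5, 11^11≡24, 11^12≡16, 11^13≡21, 11^14≡14, 11^15≡30, 11^16≡20, 11^17≡3, 11^18≡2, 11^19≡22, 11^20≡25, 11^21≡27, 11^22≡18, 11^23≡12, 11^24≡8, 11^25≡26, 11^26≡7, 11^27≡15, 11^28≡10, 11^29≡17, 11^30≡1. Order = 30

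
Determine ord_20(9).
Powers of 9 mod 20: 9^1≡9, 9^2≡1. Order = 2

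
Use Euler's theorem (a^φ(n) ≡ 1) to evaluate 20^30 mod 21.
By Euler: 20^{12} ≡ 1 (mod 21) since gcd(20, 21) = 1. 30 = 2×12 + 6. So 20^{30} ≡ 20^{6} ≡ 1 (mod 21)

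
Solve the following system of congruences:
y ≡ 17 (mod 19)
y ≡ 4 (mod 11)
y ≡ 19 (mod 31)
2468

Using the Chinese Remainder Theorem:
M = product of moduli = 6479
For equation 1: M_1 = 341, 341 ≡ 18 (mod 19), inverse of 341 mod 19 is 18 (check: 18 × 18 = 324 ≡ 1 (mod 19))
For equation 2: M_2 = 589, 589 ≡ 6 (mod 11), inverse of 589 mod 11 is 2 (check: 6 × 2 = 12 ≡ 1 (mod 11))
For equation 3: M_3 = 209, 209 ≡ 23 (mod 31), inverse of 209 mod 31 is 27 (check: 23 × 27 = 621 ≡ 1 (mod 31))
Combine: y ≡ Σ r_i×M_i×(M_i⁻¹ mod m_i) = 17×341×18 + 4×589×2 + 19×209×27 = 104346 + 4712 + 107217 = 216275
216275 mod 6479 = 2468
y ≡ 2468 (mod 6479)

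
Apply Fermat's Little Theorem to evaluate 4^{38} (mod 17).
16

By Fermat's Little Theorem, a^(p-1) ≡ 1 (mod p) for prime p and gcd(a, p) = 1
Here p = 17, so 4^16 ≡ 1 (mod 17)
We can reduce the exponent: 38 mod 16 = 6
So 4^38 ≡ 4^6 (mod 17)
Computing: 4^6 mod 17 = 16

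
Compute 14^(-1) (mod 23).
14^(-1) ≡ 5 (mod 23). Verification: 14 × 5 = 70 ≡ 1 (mod 23)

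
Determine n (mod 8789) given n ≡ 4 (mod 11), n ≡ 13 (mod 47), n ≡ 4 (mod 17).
7110

Using the Chinese Remainder Theorem:
M = product of moduli = 8789
For equation 1: M_1 = 799, 799 ≡ 7 (mod 11), inverse of 799 mod 11 is 8 (check: 7 × 8 = 56 ≡ 1 (mod 11))
For equation 2: M_2 = 187, 187 ≡ 46 (mod 47), inverse of 187 mod 47 is 46 (check: 46 × 46 = 2116 ≡ 1 (mod 47))
For equation 3: M_3 = 517, 517 ≡ 7 (mod 17), inverse of 517 mod 17 is 5 (check: 7 × 5 = 35 ≡ 1 (mod 17))
Combine: n ≡ Σ r_i×M_i×(M_i⁻¹ mod m_i) = 4×799×8 + 13×187×46 + 4×517×5 = 25568 + 111826 + 10340 = 147734
147734 mod 8789 = 7110
n ≡ 7110 (mod 8789)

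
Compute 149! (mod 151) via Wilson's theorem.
(150)! = (149)! × (150) ≡ -1 (mod 151). So (149)! ≡ -1 × (150)^(-1) ≡ (-1)×(-1) = 1 (mod 151)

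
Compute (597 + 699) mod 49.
22

(597 + 699) = 1296
1296 mod 49 = 22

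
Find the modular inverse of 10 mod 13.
10^(-1) ≡ 4 (mod 13). Verification: 10 × 4 = 40 ≡ 1 (mod 13)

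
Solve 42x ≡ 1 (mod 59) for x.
52

Using Extended Euclidean Algorithm:
gcd(42, 59) = 1
Bezout coefficients: 42 × -7 + 59 × 5 = 1
So 42 × -7 ≡ 1 (mod 59)
The inverse is -7 mod 59 = 52
Verification: 42 × 52 = 2184 = 37 × 59 + 1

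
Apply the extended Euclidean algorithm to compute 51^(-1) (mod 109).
Extended GCD: 51(-47) + 109(22) = 1. So 51^(-1) ≡ 62 ≡ 62 (mod 109). Verify: 51 × 62 = 3162 ≡ 1 (mod 109)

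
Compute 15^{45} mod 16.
15

Using successive squaring:
Binary expansion of 45: 101101
Powers of 15 mod 16 (each is the square of the previous):
  15^1 ≡ 15 (mod 16)
  15^2 ≡ 15² = 225 ≡ 1 (mod 16)
  15^4 ≡ 1² = 1 ≡ 1 (mod 16)
  15^8 ≡ 1² = 1 ≡ 1 (mod 16)
  15^16 ≡ 1² = 1 ≡ 1 (mod 16)
  15^32 ≡ 1² = 1 ≡ 1 (mod 16)
45 = 32 + 8 + 4 + 1, so 15^45 = 15^32 × 15^8 × 15^4 × 15^1 ≡ 1 × 1 × 1 × 15 (mod 16)
Multiplying step by step:
  1 × 1 = 1 ≡ 1 (mod 16)
  1 × 1 = 1 ≡ 1 (mod 16)
  1 × 15 = 15 ≡ 15 (mod 16)
Result: 15^45 ≡ 15 (mod 16)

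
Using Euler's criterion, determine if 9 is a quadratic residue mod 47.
By Euler's criterion: 9^{23} ≡ 1 (mod 47). Since this equals 1, 9 is a QR.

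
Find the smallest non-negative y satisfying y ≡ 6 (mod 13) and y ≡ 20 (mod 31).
M = 13 × 31 = 403. M₁ = 31, y₁ ≡ 8 (mod 13). M₂ = 13, y₂ ≡ 12 (mod 31). y = 6×31×8 + 20×13×12 ≡ 175 (mod 403)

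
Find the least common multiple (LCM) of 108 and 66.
1188

First find GCD(108, 66) using the Euclidean algorithm:
108 = 1 × 66 + 42
66 = 1 × 42 + 24
42 = 1 × 24 + 18
24 = 1 × 18 + 6
18 = 3 × 6 + 0
GCD(108, 66) = 6

LCM formula: LCM(a, b) = (a × b) / GCD(a, b)
LCM(108, 66) = (108 × 66) / 6
LCM(108, 66) = 7128 / 6
LCM(108, 66) = 1188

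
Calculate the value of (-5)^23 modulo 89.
Using repeated squaring. (-5) ≡ 84 (mod 89). 23 = 16 + 4 + 2 + 1 (binary 10111). Repeated squaring mod 89: 84^1 ≡ 84; 84^2 ≡ 84² = 7056 ≡ 25; 84^4 ≡ 25² = 625 ≡ 2; 84^8 ≡ 2² = 4 ≡ 4; 84^16 ≡ 4² = 16 ≡ 16. Multiply: (-5)^23 ≡ 84^16 × 84^4 × 84^2 × 84^1 ≡ 16 × 2 × 25 × 84 (mod 89): 16 × 2 = 32 ≡ 32; 32 × 25 = 800 ≡ 88; 88 × 84 = 7392 ≡ 5. So (-5)^23 ≡ 5 (mod 89).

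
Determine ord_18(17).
Powers of 17 mod 18: 17^1≡17, 17^2≡1. Order = 2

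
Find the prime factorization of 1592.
2^3 × 199

Divide by primes starting from smallest:
1592 ÷ 2 = 796
796 ÷ 2 = 398
398 ÷ 2 = 199
199 ÷ 199 = 1

1592 = 2^3 × 199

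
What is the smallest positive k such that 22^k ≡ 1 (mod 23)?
Powers of 22 mod 23: 22^1≡22, 22^2≡1. Order = 2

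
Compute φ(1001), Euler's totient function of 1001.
720

Prime factorization: 1001 = 7 × 11 × 13
Using the formula φ(n) = n × Π(1 - 1/p) for each prime factor p:
φ(1001) = 1001 × (1 - 1/7) × (1 - 1/11) × (1 - 1/13)
φ(1001) = 720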